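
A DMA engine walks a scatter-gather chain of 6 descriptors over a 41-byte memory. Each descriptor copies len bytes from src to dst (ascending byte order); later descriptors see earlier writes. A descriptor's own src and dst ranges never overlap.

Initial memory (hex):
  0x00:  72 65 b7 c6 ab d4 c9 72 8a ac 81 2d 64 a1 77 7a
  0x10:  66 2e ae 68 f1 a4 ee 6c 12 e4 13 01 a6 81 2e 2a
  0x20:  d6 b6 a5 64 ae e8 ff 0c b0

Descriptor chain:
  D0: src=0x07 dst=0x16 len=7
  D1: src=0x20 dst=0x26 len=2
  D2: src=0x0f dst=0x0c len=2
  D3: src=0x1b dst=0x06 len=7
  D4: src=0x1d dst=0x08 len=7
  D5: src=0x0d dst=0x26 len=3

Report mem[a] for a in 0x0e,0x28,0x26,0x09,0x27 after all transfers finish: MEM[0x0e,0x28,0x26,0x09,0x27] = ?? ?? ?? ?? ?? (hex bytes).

MEM[0x0e,0x28,0x26,0x09,0x27] = 64 7a a5 2e 64

  after D0: wrote 7B at 0x16 = 728aac812d64a1
  after D1: wrote 2B at 0x26 = d6b6
  after D2: wrote 2B at 0x0c = 7a66
  after D3: wrote 7B at 0x06 = 64a1812e2ad6b6
  after D4: wrote 7B at 0x08 = 812e2ad6b6a564
  after D5: wrote 3B at 0x26 = a5647a
query mem[0x0e]=0x64, mem[0x28]=0x7a, mem[0x26]=0xa5, mem[0x09]=0x2e, mem[0x27]=0x64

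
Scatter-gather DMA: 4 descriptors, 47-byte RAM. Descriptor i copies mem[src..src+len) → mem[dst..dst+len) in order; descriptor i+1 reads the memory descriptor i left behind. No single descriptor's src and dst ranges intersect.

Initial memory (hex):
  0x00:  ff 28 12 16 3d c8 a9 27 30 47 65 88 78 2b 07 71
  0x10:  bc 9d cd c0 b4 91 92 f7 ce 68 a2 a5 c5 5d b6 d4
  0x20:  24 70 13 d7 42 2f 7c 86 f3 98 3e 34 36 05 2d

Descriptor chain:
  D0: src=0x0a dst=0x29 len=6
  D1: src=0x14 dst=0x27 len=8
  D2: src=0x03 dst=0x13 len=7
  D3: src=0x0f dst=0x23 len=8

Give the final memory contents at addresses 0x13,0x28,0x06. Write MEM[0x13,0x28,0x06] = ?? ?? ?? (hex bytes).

MEM[0x13,0x28,0x06] = 16 3d a9

D0: mem[0x29..0x2e] <- [65 88 78 2b 07 71]
D1: mem[0x27..0x2e] <- [b4 91 92 f7 ce 68 a2 a5]
D2: mem[0x13..0x19] <- [16 3d c8 a9 27 30 47]
D3: mem[0x23..0x2a] <- [71 bc 9d cd 16 3d c8 a9]
query mem[0x13]=0x16, mem[0x28]=0x3d, mem[0x06]=0xa9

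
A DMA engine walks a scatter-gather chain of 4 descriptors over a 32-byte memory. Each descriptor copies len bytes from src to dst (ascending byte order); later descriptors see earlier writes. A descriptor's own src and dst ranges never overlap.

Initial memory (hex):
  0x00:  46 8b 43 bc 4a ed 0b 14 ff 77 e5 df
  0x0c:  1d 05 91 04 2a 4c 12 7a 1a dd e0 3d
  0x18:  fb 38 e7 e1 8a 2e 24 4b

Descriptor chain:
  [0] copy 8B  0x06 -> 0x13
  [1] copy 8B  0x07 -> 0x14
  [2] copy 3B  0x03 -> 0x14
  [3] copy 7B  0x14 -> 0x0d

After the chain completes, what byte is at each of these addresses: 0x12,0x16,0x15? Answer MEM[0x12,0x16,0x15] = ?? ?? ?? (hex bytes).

#0 dst[0x13+8] := {0x0b,0x14,0xff,0x77,0xe5,0xdf,0x1d,0x05}
#1 dst[0x14+8] := {0x14,0xff,0x77,0xe5,0xdf,0x1d,0x05,0x91}
#2 dst[0x14+3] := {0xbc,0x4a,0xed}
#3 dst[0x0d+7] := {0xbc,0x4a,0xed,0xe5,0xdf,0x1d,0x05}
query mem[0x12]=0x1d, mem[0x16]=0xed, mem[0x15]=0x4a

MEM[0x12,0x16,0x15] = 1d ed 4a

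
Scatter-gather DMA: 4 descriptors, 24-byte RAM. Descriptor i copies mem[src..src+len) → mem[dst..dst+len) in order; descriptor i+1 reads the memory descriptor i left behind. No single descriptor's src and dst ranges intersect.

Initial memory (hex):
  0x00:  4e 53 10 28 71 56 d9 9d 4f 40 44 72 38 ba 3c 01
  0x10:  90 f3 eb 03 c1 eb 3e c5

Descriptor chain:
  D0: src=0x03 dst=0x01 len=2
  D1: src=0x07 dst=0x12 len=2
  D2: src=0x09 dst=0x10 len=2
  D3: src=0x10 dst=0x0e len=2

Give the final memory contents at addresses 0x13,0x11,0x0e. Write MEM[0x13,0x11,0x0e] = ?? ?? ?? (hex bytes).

MEM[0x13,0x11,0x0e] = 4f 44 40

[0] 0x03->0x01 len=2 : 28 71
[1] 0x07->0x12 len=2 : 9d 4f
[2] 0x09->0x10 len=2 : 40 44
[3] 0x10->0x0e len=2 : 40 44
query mem[0x13]=0x4f, mem[0x11]=0x44, mem[0x0e]=0x40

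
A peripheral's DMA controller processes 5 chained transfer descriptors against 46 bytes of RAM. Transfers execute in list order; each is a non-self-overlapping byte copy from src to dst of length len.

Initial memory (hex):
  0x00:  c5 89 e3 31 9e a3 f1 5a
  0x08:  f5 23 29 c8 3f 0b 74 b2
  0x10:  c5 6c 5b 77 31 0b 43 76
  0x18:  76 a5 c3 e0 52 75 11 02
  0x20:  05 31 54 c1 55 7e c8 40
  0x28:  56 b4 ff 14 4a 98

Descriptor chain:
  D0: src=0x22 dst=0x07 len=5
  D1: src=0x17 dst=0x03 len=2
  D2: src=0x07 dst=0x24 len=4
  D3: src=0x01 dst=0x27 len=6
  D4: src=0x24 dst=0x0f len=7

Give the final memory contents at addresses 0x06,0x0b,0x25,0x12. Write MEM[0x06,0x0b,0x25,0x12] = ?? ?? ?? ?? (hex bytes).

MEM[0x06,0x0b,0x25,0x12] = f1 c8 c1 89

#0 dst[0x07+5] := {0x54,0xc1,0x55,0x7e,0xc8}
#1 dst[0x03+2] := {0x76,0x76}
#2 dst[0x24+4] := {0x54,0xc1,0x55,0x7e}
#3 dst[0x27+6] := {0x89,0xe3,0x76,0x76,0xa3,0xf1}
#4 dst[0x0f+7] := {0x54,0xc1,0x55,0x89,0xe3,0x76,0x76}
query mem[0x06]=0xf1, mem[0x0b]=0xc8, mem[0x25]=0xc1, mem[0x12]=0x89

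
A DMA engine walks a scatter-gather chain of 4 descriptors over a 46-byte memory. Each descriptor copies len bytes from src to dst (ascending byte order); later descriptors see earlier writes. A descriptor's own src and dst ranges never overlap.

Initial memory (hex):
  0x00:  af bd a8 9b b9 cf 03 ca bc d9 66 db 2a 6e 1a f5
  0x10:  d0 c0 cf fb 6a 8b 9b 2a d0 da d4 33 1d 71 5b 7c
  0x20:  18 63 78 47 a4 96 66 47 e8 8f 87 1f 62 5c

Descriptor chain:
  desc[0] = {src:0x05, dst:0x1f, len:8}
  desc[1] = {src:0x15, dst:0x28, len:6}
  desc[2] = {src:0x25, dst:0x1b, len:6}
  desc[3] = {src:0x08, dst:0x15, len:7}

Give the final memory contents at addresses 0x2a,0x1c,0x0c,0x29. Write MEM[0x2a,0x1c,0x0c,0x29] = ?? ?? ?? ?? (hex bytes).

MEM[0x2a,0x1c,0x0c,0x29] = 2a 2a 2a 9b

D0: mem[0x1f..0x26] <- [cf 03 ca bc d9 66 db 2a]
D1: mem[0x28..0x2d] <- [8b 9b 2a d0 da d4]
D2: mem[0x1b..0x20] <- [db 2a 47 8b 9b 2a]
D3: mem[0x15..0x1b] <- [bc d9 66 db 2a 6e 1a]
query mem[0x2a]=0x2a, mem[0x1c]=0x2a, mem[0x0c]=0x2a, mem[0x29]=0x9b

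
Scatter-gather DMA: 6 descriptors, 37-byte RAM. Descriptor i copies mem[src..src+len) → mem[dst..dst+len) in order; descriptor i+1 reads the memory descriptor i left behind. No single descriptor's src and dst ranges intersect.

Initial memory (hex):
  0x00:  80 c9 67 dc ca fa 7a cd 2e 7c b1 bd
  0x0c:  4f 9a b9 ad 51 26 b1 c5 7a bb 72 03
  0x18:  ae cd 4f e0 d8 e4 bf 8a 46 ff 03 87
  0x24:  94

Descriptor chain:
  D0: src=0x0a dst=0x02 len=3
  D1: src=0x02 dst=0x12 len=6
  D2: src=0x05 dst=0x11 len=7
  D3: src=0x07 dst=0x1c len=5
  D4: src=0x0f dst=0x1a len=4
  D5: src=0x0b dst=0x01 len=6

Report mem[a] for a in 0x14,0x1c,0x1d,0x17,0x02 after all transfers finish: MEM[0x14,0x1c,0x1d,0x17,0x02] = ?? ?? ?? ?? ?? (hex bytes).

MEM[0x14,0x1c,0x1d,0x17,0x02] = 2e fa 7a bd 4f

[0] 0x0a->0x02 len=3 : b1 bd 4f
[1] 0x02->0x12 len=6 : b1 bd 4f fa 7a cd
[2] 0x05->0x11 len=7 : fa 7a cd 2e 7c b1 bd
[3] 0x07->0x1c len=5 : cd 2e 7c b1 bd
[4] 0x0f->0x1a len=4 : ad 51 fa 7a
[5] 0x0b->0x01 len=6 : bd 4f 9a b9 ad 51
query mem[0x14]=0x2e, mem[0x1c]=0xfa, mem[0x1d]=0x7a, mem[0x17]=0xbd, mem[0x02]=0x4f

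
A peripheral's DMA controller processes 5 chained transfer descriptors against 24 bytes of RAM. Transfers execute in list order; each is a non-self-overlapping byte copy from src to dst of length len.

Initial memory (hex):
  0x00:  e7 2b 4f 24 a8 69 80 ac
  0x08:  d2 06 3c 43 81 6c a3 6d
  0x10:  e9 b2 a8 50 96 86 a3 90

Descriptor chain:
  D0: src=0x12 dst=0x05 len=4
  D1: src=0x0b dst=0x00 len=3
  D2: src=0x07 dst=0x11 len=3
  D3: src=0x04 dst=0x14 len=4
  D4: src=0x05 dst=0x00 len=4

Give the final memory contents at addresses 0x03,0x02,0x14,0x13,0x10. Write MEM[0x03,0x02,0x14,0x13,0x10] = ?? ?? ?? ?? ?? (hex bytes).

D0: mem[0x05..0x08] <- [a8 50 96 86]
D1: mem[0x00..0x02] <- [43 81 6c]
D2: mem[0x11..0x13] <- [96 86 06]
D3: mem[0x14..0x17] <- [a8 a8 50 96]
D4: mem[0x00..0x03] <- [a8 50 96 86]
query mem[0x03]=0x86, mem[0x02]=0x96, mem[0x14]=0xa8, mem[0x13]=0x06, mem[0x10]=0xe9

MEM[0x03,0x02,0x14,0x13,0x10] = 86 96 a8 06 e9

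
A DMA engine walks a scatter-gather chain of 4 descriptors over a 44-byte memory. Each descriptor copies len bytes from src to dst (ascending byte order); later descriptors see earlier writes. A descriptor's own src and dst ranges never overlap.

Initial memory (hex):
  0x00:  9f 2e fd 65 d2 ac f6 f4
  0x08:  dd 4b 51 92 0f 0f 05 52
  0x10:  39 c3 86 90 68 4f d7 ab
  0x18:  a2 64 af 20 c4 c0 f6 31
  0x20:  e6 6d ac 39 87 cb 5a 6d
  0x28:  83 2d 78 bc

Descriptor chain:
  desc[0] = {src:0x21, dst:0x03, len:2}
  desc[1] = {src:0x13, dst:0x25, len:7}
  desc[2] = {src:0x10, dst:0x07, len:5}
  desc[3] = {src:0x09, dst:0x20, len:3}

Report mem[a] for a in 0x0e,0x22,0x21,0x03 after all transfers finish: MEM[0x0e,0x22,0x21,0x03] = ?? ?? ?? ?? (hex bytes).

MEM[0x0e,0x22,0x21,0x03] = 05 68 90 6d

  after D0: wrote 2B at 0x03 = 6dac
  after D1: wrote 7B at 0x25 = 90684fd7aba264
  after D2: wrote 5B at 0x07 = 39c3869068
  after D3: wrote 3B at 0x20 = 869068
query mem[0x0e]=0x05, mem[0x22]=0x68, mem[0x21]=0x90, mem[0x03]=0x6d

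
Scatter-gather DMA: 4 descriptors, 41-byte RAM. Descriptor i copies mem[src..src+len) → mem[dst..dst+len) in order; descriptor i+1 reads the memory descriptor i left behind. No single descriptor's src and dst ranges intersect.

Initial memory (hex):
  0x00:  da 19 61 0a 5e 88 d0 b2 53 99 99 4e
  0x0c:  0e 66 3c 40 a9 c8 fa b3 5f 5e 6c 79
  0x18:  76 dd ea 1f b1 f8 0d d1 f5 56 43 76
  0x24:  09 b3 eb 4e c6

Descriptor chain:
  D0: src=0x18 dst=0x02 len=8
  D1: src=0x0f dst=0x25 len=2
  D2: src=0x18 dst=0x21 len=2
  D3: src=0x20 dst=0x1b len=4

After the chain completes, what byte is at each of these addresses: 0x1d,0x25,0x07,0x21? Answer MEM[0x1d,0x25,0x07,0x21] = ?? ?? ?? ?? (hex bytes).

MEM[0x1d,0x25,0x07,0x21] = dd 40 f8 76

#0 dst[0x02+8] := {0x76,0xdd,0xea,0x1f,0xb1,0xf8,0x0d,0xd1}
#1 dst[0x25+2] := {0x40,0xa9}
#2 dst[0x21+2] := {0x76,0xdd}
#3 dst[0x1b+4] := {0xf5,0x76,0xdd,0x76}
query mem[0x1d]=0xdd, mem[0x25]=0x40, mem[0x07]=0xf8, mem[0x21]=0x76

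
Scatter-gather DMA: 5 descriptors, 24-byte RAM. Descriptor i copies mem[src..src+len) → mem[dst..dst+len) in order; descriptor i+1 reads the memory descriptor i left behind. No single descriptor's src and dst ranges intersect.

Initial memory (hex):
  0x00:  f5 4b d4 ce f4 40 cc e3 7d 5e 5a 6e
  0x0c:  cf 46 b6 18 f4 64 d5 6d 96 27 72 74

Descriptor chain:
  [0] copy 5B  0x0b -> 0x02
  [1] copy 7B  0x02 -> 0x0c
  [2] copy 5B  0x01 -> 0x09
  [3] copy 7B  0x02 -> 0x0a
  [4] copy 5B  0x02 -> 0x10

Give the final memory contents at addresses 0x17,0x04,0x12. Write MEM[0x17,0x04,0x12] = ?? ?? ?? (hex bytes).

MEM[0x17,0x04,0x12] = 74 46 46

  after D0: wrote 5B at 0x02 = 6ecf46b618
  after D1: wrote 7B at 0x0c = 6ecf46b618e37d
  after D2: wrote 5B at 0x09 = 4b6ecf46b6
  after D3: wrote 7B at 0x0a = 6ecf46b618e37d
  after D4: wrote 5B at 0x10 = 6ecf46b618
query mem[0x17]=0x74, mem[0x04]=0x46, mem[0x12]=0x46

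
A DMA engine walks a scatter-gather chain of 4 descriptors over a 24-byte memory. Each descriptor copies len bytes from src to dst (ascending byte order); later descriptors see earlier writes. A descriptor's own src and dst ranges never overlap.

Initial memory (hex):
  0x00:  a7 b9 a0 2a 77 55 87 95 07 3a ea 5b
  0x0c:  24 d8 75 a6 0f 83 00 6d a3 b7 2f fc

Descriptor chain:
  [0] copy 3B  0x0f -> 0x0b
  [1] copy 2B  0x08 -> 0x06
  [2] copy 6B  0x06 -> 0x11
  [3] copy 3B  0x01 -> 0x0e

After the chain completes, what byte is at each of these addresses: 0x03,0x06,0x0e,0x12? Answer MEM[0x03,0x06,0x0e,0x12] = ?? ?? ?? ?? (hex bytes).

#0 dst[0x0b+3] := {0xa6,0x0f,0x83}
#1 dst[0x06+2] := {0x07,0x3a}
#2 dst[0x11+6] := {0x07,0x3a,0x07,0x3a,0xea,0xa6}
#3 dst[0x0e+3] := {0xb9,0xa0,0x2a}
query mem[0x03]=0x2a, mem[0x06]=0x07, mem[0x0e]=0xb9, mem[0x12]=0x3a

MEM[0x03,0x06,0x0e,0x12] = 2a 07 b9 3a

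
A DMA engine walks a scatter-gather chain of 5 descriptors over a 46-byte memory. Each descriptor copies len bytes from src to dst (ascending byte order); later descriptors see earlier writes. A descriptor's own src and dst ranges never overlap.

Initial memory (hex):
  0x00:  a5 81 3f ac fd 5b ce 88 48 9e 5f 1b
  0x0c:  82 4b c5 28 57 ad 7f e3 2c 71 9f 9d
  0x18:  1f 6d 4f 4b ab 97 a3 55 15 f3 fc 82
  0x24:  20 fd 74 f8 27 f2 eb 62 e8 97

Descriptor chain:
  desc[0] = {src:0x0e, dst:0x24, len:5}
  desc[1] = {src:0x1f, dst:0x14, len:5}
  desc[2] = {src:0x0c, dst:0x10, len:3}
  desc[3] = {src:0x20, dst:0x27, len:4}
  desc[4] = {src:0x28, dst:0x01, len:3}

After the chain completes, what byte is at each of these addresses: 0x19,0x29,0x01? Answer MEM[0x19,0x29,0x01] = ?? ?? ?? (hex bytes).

D0: mem[0x24..0x28] <- [c5 28 57 ad 7f]
D1: mem[0x14..0x18] <- [55 15 f3 fc 82]
D2: mem[0x10..0x12] <- [82 4b c5]
D3: mem[0x27..0x2a] <- [15 f3 fc 82]
D4: mem[0x01..0x03] <- [f3 fc 82]
query mem[0x19]=0x6d, mem[0x29]=0xfc, mem[0x01]=0xf3

MEM[0x19,0x29,0x01] = 6d fc f3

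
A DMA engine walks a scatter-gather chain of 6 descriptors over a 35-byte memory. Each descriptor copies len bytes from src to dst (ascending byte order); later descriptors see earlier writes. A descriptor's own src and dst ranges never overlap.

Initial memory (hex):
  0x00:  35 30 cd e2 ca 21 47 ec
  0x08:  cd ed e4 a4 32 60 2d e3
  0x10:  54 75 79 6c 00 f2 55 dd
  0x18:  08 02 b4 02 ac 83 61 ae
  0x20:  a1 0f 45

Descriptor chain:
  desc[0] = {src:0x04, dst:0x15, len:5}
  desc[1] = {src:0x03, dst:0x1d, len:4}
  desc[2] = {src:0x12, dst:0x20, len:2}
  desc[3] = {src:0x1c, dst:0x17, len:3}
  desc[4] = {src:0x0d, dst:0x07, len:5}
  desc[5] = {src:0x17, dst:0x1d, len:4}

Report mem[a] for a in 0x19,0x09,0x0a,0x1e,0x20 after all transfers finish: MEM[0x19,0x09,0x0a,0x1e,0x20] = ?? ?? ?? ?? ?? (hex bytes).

D0: mem[0x15..0x19] <- [ca 21 47 ec cd]
D1: mem[0x1d..0x20] <- [e2 ca 21 47]
D2: mem[0x20..0x21] <- [79 6c]
D3: mem[0x17..0x19] <- [ac e2 ca]
D4: mem[0x07..0x0b] <- [60 2d e3 54 75]
D5: mem[0x1d..0x20] <- [ac e2 ca b4]
query mem[0x19]=0xca, mem[0x09]=0xe3, mem[0x0a]=0x54, mem[0x1e]=0xe2, mem[0x20]=0xb4

MEM[0x19,0x09,0x0a,0x1e,0x20] = ca e3 54 e2 b4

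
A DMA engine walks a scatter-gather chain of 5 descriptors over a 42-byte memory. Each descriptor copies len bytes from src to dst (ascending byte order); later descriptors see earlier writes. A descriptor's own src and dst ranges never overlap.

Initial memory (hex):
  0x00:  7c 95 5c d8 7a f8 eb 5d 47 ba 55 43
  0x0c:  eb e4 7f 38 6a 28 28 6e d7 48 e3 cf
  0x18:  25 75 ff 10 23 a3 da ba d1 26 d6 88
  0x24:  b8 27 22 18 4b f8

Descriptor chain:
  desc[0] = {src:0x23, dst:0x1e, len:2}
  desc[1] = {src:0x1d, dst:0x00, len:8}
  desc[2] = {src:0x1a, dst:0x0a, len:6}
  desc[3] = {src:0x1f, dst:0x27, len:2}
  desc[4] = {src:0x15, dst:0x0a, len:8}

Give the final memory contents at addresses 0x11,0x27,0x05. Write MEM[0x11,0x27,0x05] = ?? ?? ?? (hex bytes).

  after D0: wrote 2B at 0x1e = 88b8
  after D1: wrote 8B at 0x00 = a388b8d126d688b8
  after D2: wrote 6B at 0x0a = ff1023a388b8
  after D3: wrote 2B at 0x27 = b8d1
  after D4: wrote 8B at 0x0a = 48e3cf2575ff1023
query mem[0x11]=0x23, mem[0x27]=0xb8, mem[0x05]=0xd6

MEM[0x11,0x27,0x05] = 23 b8 d6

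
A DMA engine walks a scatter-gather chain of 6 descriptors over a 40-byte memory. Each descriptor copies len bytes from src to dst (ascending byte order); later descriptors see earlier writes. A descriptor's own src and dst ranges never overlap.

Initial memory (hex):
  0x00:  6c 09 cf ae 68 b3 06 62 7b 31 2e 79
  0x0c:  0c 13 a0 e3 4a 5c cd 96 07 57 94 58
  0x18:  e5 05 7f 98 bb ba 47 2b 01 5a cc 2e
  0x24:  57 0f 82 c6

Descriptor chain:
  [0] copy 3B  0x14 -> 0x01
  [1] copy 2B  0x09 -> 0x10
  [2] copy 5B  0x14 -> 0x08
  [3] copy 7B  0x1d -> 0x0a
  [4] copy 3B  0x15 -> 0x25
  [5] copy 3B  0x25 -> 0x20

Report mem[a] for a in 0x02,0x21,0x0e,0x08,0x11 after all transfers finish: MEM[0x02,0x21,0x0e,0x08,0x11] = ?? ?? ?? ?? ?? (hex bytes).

D0: mem[0x01..0x03] <- [07 57 94]
D1: mem[0x10..0x11] <- [31 2e]
D2: mem[0x08..0x0c] <- [07 57 94 58 e5]
D3: mem[0x0a..0x10] <- [ba 47 2b 01 5a cc 2e]
D4: mem[0x25..0x27] <- [57 94 58]
D5: mem[0x20..0x22] <- [57 94 58]
query mem[0x02]=0x57, mem[0x21]=0x94, mem[0x0e]=0x5a, mem[0x08]=0x07, mem[0x11]=0x2e

MEM[0x02,0x21,0x0e,0x08,0x11] = 57 94 5a 07 2e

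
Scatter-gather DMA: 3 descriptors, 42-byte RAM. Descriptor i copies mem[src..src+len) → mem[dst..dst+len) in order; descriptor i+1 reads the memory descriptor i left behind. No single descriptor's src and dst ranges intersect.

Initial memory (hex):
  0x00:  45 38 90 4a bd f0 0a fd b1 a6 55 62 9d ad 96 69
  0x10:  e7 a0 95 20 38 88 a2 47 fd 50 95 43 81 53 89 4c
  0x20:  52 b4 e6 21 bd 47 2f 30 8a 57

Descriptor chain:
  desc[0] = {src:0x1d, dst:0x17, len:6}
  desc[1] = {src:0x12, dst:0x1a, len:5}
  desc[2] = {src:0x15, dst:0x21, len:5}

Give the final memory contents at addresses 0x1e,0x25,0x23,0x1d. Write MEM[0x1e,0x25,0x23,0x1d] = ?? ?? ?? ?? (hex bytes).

[0] 0x1d->0x17 len=6 : 53 89 4c 52 b4 e6
[1] 0x12->0x1a len=5 : 95 20 38 88 a2
[2] 0x15->0x21 len=5 : 88 a2 53 89 4c
query mem[0x1e]=0xa2, mem[0x25]=0x4c, mem[0x23]=0x53, mem[0x1d]=0x88

MEM[0x1e,0x25,0x23,0x1d] = a2 4c 53 88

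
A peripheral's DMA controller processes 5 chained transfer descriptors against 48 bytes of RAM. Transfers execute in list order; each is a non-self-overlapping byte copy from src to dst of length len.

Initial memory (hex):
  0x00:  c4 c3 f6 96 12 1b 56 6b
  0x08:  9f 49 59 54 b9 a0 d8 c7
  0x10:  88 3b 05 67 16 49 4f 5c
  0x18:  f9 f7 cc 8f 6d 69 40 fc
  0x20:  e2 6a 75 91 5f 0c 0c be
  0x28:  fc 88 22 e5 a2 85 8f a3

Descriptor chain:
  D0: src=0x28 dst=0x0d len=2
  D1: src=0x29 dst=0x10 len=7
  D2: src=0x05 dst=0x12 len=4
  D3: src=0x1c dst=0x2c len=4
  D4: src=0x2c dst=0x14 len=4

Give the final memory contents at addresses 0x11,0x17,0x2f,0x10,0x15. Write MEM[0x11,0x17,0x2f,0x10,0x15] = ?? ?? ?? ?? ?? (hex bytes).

D0: mem[0x0d..0x0e] <- [fc 88]
D1: mem[0x10..0x16] <- [88 22 e5 a2 85 8f a3]
D2: mem[0x12..0x15] <- [1b 56 6b 9f]
D3: mem[0x2c..0x2f] <- [6d 69 40 fc]
D4: mem[0x14..0x17] <- [6d 69 40 fc]
query mem[0x11]=0x22, mem[0x17]=0xfc, mem[0x2f]=0xfc, mem[0x10]=0x88, mem[0x15]=0x69

MEM[0x11,0x17,0x2f,0x10,0x15] = 22 fc fc 88 69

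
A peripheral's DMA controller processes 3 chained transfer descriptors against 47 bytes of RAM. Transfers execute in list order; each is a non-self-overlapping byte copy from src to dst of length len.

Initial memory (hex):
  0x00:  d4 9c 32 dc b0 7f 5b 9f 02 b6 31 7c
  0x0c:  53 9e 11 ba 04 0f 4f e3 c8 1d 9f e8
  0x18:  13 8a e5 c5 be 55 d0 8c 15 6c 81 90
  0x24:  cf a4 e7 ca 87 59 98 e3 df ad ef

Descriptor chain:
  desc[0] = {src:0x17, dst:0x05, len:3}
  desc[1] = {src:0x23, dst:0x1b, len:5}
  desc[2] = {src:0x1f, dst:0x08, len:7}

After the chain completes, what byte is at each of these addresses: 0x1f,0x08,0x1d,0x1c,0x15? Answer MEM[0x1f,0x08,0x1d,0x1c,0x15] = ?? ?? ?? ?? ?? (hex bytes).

MEM[0x1f,0x08,0x1d,0x1c,0x15] = ca ca a4 cf 1d

D0: mem[0x05..0x07] <- [e8 13 8a]
D1: mem[0x1b..0x1f] <- [90 cf a4 e7 ca]
D2: mem[0x08..0x0e] <- [ca 15 6c 81 90 cf a4]
query mem[0x1f]=0xca, mem[0x08]=0xca, mem[0x1d]=0xa4, mem[0x1c]=0xcf, mem[0x15]=0x1d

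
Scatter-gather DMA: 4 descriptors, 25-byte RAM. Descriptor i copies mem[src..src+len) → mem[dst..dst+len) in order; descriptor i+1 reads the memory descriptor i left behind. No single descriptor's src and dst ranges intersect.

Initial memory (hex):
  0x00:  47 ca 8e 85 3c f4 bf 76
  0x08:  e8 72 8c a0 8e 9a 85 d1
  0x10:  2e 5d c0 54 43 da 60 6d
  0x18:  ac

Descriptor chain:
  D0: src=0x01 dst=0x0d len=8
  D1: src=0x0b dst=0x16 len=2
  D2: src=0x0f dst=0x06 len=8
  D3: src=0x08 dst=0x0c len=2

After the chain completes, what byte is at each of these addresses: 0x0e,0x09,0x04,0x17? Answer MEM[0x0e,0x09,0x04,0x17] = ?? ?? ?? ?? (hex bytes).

D0: mem[0x0d..0x14] <- [ca 8e 85 3c f4 bf 76 e8]
D1: mem[0x16..0x17] <- [a0 8e]
D2: mem[0x06..0x0d] <- [85 3c f4 bf 76 e8 da a0]
D3: mem[0x0c..0x0d] <- [f4 bf]
query mem[0x0e]=0x8e, mem[0x09]=0xbf, mem[0x04]=0x3c, mem[0x17]=0x8e

MEM[0x0e,0x09,0x04,0x17] = 8e bf 3c 8e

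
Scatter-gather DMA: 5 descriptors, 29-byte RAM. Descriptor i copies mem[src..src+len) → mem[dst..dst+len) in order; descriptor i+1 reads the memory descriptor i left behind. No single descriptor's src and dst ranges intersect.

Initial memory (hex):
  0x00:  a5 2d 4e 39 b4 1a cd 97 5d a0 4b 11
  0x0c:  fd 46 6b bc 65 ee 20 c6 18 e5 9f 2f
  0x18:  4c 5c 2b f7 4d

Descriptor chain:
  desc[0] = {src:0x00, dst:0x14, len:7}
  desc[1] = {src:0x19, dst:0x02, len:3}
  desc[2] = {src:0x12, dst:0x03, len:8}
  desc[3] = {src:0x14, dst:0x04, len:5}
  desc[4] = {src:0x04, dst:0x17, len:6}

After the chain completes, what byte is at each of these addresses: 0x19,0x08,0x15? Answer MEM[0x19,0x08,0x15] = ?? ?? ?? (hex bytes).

MEM[0x19,0x08,0x15] = 4e b4 2d

[0] 0x00->0x14 len=7 : a5 2d 4e 39 b4 1a cd
[1] 0x19->0x02 len=3 : 1a cd f7
[2] 0x12->0x03 len=8 : 20 c6 a5 2d 4e 39 b4 1a
[3] 0x14->0x04 len=5 : a5 2d 4e 39 b4
[4] 0x04->0x17 len=6 : a5 2d 4e 39 b4 b4
query mem[0x19]=0x4e, mem[0x08]=0xb4, mem[0x15]=0x2d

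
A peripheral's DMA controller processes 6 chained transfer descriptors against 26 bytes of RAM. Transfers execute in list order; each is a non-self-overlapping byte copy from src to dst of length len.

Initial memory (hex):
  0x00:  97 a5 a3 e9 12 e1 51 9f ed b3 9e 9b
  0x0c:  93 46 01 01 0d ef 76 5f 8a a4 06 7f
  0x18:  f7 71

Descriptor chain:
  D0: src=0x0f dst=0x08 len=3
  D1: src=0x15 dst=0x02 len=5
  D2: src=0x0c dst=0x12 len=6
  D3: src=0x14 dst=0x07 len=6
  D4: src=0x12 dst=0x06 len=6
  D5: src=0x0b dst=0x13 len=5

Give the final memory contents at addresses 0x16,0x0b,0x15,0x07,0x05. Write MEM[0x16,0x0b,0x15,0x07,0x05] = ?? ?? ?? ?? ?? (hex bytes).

#0 dst[0x08+3] := {0x01,0x0d,0xef}
#1 dst[0x02+5] := {0xa4,0x06,0x7f,0xf7,0x71}
#2 dst[0x12+6] := {0x93,0x46,0x01,0x01,0x0d,0xef}
#3 dst[0x07+6] := {0x01,0x01,0x0d,0xef,0xf7,0x71}
#4 dst[0x06+6] := {0x93,0x46,0x01,0x01,0x0d,0xef}
#5 dst[0x13+5] := {0xef,0x71,0x46,0x01,0x01}
query mem[0x16]=0x01, mem[0x0b]=0xef, mem[0x15]=0x46, mem[0x07]=0x46, mem[0x05]=0xf7

MEM[0x16,0x0b,0x15,0x07,0x05] = 01 ef 46 46 f7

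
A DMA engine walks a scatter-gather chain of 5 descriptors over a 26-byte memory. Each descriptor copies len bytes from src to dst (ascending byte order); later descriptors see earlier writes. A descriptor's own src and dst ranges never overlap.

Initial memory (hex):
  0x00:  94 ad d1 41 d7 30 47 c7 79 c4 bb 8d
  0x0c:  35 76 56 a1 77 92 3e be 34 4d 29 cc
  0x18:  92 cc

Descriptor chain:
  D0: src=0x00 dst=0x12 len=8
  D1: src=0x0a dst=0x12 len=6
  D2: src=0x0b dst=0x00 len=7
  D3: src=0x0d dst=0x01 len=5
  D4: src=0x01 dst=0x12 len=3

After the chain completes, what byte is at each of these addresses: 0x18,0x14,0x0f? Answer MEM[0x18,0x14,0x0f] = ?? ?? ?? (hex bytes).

MEM[0x18,0x14,0x0f] = 47 a1 a1

  after D0: wrote 8B at 0x12 = 94add141d73047c7
  after D1: wrote 6B at 0x12 = bb8d357656a1
  after D2: wrote 7B at 0x00 = 8d357656a17792
  after D3: wrote 5B at 0x01 = 7656a17792
  after D4: wrote 3B at 0x12 = 7656a1
query mem[0x18]=0x47, mem[0x14]=0xa1, mem[0x0f]=0xa1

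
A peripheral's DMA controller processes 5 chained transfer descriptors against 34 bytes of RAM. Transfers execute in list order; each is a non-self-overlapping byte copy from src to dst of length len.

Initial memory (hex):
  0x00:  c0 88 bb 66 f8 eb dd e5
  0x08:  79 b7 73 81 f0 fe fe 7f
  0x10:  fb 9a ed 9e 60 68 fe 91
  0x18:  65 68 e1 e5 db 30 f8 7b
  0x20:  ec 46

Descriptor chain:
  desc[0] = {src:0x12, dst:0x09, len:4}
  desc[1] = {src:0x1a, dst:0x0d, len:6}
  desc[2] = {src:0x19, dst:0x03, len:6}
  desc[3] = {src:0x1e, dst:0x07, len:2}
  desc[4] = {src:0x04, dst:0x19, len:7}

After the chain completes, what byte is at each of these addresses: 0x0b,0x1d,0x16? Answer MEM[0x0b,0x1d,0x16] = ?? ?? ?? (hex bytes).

MEM[0x0b,0x1d,0x16] = 60 7b fe

#0 dst[0x09+4] := {0xed,0x9e,0x60,0x68}
#1 dst[0x0d+6] := {0xe1,0xe5,0xdb,0x30,0xf8,0x7b}
#2 dst[0x03+6] := {0x68,0xe1,0xe5,0xdb,0x30,0xf8}
#3 dst[0x07+2] := {0xf8,0x7b}
#4 dst[0x19+7] := {0xe1,0xe5,0xdb,0xf8,0x7b,0xed,0x9e}
query mem[0x0b]=0x60, mem[0x1d]=0x7b, mem[0x16]=0xfe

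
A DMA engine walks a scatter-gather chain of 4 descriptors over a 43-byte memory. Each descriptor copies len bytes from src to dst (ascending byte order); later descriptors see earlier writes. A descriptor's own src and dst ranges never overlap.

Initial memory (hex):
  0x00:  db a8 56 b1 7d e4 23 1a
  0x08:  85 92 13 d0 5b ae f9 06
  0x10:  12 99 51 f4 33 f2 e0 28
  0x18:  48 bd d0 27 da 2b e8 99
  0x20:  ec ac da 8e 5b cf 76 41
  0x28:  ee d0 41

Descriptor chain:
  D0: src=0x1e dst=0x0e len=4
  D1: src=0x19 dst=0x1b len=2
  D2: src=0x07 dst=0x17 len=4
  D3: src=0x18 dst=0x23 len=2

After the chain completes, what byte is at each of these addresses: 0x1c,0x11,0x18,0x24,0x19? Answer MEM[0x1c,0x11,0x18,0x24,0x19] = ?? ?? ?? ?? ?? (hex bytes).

  after D0: wrote 4B at 0x0e = e899ecac
  after D1: wrote 2B at 0x1b = bdd0
  after D2: wrote 4B at 0x17 = 1a859213
  after D3: wrote 2B at 0x23 = 8592
query mem[0x1c]=0xd0, mem[0x11]=0xac, mem[0x18]=0x85, mem[0x24]=0x92, mem[0x19]=0x92

MEM[0x1c,0x11,0x18,0x24,0x19] = d0 ac 85 92 92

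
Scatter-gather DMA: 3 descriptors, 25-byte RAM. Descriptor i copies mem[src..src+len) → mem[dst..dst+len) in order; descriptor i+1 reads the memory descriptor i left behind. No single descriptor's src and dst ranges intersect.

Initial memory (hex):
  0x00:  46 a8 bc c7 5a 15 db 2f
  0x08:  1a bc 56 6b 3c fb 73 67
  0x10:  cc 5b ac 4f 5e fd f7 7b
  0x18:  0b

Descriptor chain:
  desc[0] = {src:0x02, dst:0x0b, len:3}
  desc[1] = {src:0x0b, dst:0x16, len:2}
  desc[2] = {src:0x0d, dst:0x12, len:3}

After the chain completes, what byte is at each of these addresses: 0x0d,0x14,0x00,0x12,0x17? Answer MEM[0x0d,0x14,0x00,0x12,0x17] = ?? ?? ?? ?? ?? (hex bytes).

#0 dst[0x0b+3] := {0xbc,0xc7,0x5a}
#1 dst[0x16+2] := {0xbc,0xc7}
#2 dst[0x12+3] := {0x5a,0x73,0x67}
query mem[0x0d]=0x5a, mem[0x14]=0x67, mem[0x00]=0x46, mem[0x12]=0x5a, mem[0x17]=0xc7

MEM[0x0d,0x14,0x00,0x12,0x17] = 5a 67 46 5a c7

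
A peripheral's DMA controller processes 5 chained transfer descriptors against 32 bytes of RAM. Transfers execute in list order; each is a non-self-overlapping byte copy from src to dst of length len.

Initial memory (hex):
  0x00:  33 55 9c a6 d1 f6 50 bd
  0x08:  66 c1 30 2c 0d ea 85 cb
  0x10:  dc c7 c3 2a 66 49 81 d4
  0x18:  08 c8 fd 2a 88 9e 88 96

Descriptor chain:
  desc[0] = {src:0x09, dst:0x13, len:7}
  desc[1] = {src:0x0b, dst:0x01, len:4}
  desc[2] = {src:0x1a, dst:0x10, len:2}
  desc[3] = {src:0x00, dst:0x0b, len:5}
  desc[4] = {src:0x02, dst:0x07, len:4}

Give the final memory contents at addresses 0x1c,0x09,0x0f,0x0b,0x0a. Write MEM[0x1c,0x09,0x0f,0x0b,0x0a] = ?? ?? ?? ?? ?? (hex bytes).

MEM[0x1c,0x09,0x0f,0x0b,0x0a] = 88 85 85 33 f6

D0: mem[0x13..0x19] <- [c1 30 2c 0d ea 85 cb]
D1: mem[0x01..0x04] <- [2c 0d ea 85]
D2: mem[0x10..0x11] <- [fd 2a]
D3: mem[0x0b..0x0f] <- [33 2c 0d ea 85]
D4: mem[0x07..0x0a] <- [0d ea 85 f6]
query mem[0x1c]=0x88, mem[0x09]=0x85, mem[0x0f]=0x85, mem[0x0b]=0x33, mem[0x0a]=0xf6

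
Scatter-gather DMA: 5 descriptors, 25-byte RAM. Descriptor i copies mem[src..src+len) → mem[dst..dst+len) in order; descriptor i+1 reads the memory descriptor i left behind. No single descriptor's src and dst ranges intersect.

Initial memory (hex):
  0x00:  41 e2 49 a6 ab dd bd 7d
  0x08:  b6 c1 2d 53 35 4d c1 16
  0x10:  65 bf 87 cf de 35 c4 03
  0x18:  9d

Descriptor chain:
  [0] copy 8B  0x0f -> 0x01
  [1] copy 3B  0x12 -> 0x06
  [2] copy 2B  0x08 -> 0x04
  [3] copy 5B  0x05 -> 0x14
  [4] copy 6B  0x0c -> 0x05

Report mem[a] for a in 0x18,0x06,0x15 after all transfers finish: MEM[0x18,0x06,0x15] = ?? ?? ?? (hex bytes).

[0] 0x0f->0x01 len=8 : 16 65 bf 87 cf de 35 c4
[1] 0x12->0x06 len=3 : 87 cf de
[2] 0x08->0x04 len=2 : de c1
[3] 0x05->0x14 len=5 : c1 87 cf de c1
[4] 0x0c->0x05 len=6 : 35 4d c1 16 65 bf
query mem[0x18]=0xc1, mem[0x06]=0x4d, mem[0x15]=0x87

MEM[0x18,0x06,0x15] = c1 4d 87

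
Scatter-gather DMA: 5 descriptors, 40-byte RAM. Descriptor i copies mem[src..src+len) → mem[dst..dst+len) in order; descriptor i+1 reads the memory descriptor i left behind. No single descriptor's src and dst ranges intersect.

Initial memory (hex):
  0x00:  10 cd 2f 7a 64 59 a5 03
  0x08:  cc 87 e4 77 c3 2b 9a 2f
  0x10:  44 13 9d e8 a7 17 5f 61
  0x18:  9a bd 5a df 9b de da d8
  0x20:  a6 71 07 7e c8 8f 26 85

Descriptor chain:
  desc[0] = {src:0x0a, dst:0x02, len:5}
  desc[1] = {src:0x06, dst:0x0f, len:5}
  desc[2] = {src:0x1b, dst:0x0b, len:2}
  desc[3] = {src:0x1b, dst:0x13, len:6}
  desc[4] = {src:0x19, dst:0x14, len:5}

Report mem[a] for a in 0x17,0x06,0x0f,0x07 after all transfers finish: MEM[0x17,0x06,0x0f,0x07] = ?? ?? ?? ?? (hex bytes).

#0 dst[0x02+5] := {0xe4,0x77,0xc3,0x2b,0x9a}
#1 dst[0x0f+5] := {0x9a,0x03,0xcc,0x87,0xe4}
#2 dst[0x0b+2] := {0xdf,0x9b}
#3 dst[0x13+6] := {0xdf,0x9b,0xde,0xda,0xd8,0xa6}
#4 dst[0x14+5] := {0xbd,0x5a,0xdf,0x9b,0xde}
query mem[0x17]=0x9b, mem[0x06]=0x9a, mem[0x0f]=0x9a, mem[0x07]=0x03

MEM[0x17,0x06,0x0f,0x07] = 9b 9a 9a 03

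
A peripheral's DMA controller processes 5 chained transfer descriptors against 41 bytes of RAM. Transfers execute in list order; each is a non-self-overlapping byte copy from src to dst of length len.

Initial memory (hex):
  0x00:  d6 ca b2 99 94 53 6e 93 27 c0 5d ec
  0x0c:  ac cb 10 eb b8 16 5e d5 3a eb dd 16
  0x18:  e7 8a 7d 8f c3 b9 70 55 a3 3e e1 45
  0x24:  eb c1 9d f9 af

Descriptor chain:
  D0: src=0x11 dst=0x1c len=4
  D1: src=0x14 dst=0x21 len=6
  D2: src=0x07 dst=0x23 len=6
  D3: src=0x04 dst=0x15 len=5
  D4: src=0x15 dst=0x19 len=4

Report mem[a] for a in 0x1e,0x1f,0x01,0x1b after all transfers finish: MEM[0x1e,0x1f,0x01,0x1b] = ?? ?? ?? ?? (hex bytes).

MEM[0x1e,0x1f,0x01,0x1b] = d5 3a ca 6e

  after D0: wrote 4B at 0x1c = 165ed53a
  after D1: wrote 6B at 0x21 = 3aebdd16e78a
  after D2: wrote 6B at 0x23 = 9327c05decac
  after D3: wrote 5B at 0x15 = 94536e9327
  after D4: wrote 4B at 0x19 = 94536e93
query mem[0x1e]=0xd5, mem[0x1f]=0x3a, mem[0x01]=0xca, mem[0x1b]=0x6e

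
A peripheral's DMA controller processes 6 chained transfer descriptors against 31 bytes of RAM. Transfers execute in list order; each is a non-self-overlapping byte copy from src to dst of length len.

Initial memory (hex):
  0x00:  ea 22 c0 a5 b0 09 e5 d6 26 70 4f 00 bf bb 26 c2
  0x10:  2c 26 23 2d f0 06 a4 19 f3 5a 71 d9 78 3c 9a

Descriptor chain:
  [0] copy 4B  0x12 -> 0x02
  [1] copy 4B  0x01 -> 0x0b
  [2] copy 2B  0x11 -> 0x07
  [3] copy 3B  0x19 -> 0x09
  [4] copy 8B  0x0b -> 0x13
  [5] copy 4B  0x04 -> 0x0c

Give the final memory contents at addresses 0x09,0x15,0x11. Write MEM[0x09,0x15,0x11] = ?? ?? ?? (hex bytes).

D0: mem[0x02..0x05] <- [23 2d f0 06]
D1: mem[0x0b..0x0e] <- [22 23 2d f0]
D2: mem[0x07..0x08] <- [26 23]
D3: mem[0x09..0x0b] <- [5a 71 d9]
D4: mem[0x13..0x1a] <- [d9 23 2d f0 c2 2c 26 23]
D5: mem[0x0c..0x0f] <- [f0 06 e5 26]
query mem[0x09]=0x5a, mem[0x15]=0x2d, mem[0x11]=0x26

MEM[0x09,0x15,0x11] = 5a 2d 26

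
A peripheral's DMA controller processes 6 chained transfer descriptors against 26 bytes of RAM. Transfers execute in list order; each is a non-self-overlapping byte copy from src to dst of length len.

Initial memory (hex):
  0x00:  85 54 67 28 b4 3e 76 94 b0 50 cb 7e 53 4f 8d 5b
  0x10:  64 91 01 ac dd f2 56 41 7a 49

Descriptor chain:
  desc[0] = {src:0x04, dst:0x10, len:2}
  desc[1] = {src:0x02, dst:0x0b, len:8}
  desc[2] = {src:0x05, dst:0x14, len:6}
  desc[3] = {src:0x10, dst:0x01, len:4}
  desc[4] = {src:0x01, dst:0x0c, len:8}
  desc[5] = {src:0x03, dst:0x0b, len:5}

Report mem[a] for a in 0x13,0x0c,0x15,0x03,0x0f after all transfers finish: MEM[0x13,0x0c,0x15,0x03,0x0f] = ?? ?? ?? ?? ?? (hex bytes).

MEM[0x13,0x0c,0x15,0x03,0x0f] = b0 ac 76 50 94

[0] 0x04->0x10 len=2 : b4 3e
[1] 0x02->0x0b len=8 : 67 28 b4 3e 76 94 b0 50
[2] 0x05->0x14 len=6 : 3e 76 94 b0 50 cb
[3] 0x10->0x01 len=4 : 94 b0 50 ac
[4] 0x01->0x0c len=8 : 94 b0 50 ac 3e 76 94 b0
[5] 0x03->0x0b len=5 : 50 ac 3e 76 94
query mem[0x13]=0xb0, mem[0x0c]=0xac, mem[0x15]=0x76, mem[0x03]=0x50, mem[0x0f]=0x94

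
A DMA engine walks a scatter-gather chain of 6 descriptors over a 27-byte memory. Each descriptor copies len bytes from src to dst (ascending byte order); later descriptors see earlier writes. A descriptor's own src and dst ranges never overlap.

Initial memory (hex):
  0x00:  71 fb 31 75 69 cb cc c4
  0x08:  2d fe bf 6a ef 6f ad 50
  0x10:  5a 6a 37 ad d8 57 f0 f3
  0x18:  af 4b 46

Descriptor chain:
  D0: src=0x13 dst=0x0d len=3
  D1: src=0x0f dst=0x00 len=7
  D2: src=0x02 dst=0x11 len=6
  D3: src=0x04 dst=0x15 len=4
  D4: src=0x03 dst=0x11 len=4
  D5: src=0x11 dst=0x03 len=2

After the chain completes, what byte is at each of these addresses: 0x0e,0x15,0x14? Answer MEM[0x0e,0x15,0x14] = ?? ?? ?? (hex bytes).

[0] 0x13->0x0d len=3 : ad d8 57
[1] 0x0f->0x00 len=7 : 57 5a 6a 37 ad d8 57
[2] 0x02->0x11 len=6 : 6a 37 ad d8 57 c4
[3] 0x04->0x15 len=4 : ad d8 57 c4
[4] 0x03->0x11 len=4 : 37 ad d8 57
[5] 0x11->0x03 len=2 : 37 ad
query mem[0x0e]=0xd8, mem[0x15]=0xad, mem[0x14]=0x57

MEM[0x0e,0x15,0x14] = d8 ad 57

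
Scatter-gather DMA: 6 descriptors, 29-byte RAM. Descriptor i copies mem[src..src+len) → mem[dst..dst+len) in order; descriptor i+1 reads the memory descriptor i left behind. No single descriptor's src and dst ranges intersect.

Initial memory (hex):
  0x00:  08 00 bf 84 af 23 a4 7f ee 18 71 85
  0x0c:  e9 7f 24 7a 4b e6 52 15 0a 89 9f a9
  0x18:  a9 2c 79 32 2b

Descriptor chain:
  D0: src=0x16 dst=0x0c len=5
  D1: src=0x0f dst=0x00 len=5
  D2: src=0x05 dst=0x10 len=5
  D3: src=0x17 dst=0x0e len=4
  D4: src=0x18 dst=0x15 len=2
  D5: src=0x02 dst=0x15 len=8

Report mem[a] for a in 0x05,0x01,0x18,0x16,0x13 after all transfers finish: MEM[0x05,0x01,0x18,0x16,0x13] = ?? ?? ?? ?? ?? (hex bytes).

MEM[0x05,0x01,0x18,0x16,0x13] = 23 79 23 52 ee

D0: mem[0x0c..0x10] <- [9f a9 a9 2c 79]
D1: mem[0x00..0x04] <- [2c 79 e6 52 15]
D2: mem[0x10..0x14] <- [23 a4 7f ee 18]
D3: mem[0x0e..0x11] <- [a9 a9 2c 79]
D4: mem[0x15..0x16] <- [a9 2c]
D5: mem[0x15..0x1c] <- [e6 52 15 23 a4 7f ee 18]
query mem[0x05]=0x23, mem[0x01]=0x79, mem[0x18]=0x23, mem[0x16]=0x52, mem[0x13]=0xee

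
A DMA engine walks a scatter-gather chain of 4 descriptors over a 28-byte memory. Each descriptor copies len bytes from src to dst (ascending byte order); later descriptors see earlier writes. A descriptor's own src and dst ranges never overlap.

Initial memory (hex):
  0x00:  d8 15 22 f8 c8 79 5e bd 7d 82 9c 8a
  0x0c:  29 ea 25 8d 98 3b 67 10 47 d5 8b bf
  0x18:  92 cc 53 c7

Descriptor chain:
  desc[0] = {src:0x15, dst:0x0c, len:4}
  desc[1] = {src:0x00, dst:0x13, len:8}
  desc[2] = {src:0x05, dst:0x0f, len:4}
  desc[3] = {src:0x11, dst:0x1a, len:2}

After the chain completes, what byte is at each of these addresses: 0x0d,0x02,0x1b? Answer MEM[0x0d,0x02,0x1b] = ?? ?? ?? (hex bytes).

D0: mem[0x0c..0x0f] <- [d5 8b bf 92]
D1: mem[0x13..0x1a] <- [d8 15 22 f8 c8 79 5e bd]
D2: mem[0x0f..0x12] <- [79 5e bd 7d]
D3: mem[0x1a..0x1b] <- [bd 7d]
query mem[0x0d]=0x8b, mem[0x02]=0x22, mem[0x1b]=0x7d

MEM[0x0d,0x02,0x1b] = 8b 22 7d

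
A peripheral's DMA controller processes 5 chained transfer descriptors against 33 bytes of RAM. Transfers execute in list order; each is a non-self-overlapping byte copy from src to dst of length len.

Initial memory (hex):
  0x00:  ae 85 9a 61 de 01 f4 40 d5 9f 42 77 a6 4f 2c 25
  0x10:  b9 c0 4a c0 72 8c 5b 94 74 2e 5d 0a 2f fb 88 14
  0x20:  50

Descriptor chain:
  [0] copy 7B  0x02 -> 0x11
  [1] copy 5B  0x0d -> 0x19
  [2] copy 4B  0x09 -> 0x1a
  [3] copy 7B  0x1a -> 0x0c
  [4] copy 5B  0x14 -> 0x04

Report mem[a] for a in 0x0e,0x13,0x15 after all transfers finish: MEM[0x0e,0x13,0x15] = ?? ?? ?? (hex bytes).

MEM[0x0e,0x13,0x15] = 77 de f4

D0: mem[0x11..0x17] <- [9a 61 de 01 f4 40 d5]
D1: mem[0x19..0x1d] <- [4f 2c 25 b9 9a]
D2: mem[0x1a..0x1d] <- [9f 42 77 a6]
D3: mem[0x0c..0x12] <- [9f 42 77 a6 88 14 50]
D4: mem[0x04..0x08] <- [01 f4 40 d5 74]
query mem[0x0e]=0x77, mem[0x13]=0xde, mem[0x15]=0xf4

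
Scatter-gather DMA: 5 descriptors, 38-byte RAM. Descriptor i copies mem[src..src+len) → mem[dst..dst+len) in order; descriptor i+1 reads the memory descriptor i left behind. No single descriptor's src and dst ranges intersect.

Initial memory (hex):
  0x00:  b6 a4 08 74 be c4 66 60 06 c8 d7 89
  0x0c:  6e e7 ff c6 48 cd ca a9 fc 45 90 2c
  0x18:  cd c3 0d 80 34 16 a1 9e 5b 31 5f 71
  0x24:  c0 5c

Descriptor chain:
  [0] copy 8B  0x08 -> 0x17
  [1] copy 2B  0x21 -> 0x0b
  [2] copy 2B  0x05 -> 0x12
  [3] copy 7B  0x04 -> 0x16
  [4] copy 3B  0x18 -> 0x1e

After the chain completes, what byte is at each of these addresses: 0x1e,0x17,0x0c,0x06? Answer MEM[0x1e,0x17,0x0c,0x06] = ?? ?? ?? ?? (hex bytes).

[0] 0x08->0x17 len=8 : 06 c8 d7 89 6e e7 ff c6
[1] 0x21->0x0b len=2 : 31 5f
[2] 0x05->0x12 len=2 : c4 66
[3] 0x04->0x16 len=7 : be c4 66 60 06 c8 d7
[4] 0x18->0x1e len=3 : 66 60 06
query mem[0x1e]=0x66, mem[0x17]=0xc4, mem[0x0c]=0x5f, mem[0x06]=0x66

MEM[0x1e,0x17,0x0c,0x06] = 66 c4 5f 66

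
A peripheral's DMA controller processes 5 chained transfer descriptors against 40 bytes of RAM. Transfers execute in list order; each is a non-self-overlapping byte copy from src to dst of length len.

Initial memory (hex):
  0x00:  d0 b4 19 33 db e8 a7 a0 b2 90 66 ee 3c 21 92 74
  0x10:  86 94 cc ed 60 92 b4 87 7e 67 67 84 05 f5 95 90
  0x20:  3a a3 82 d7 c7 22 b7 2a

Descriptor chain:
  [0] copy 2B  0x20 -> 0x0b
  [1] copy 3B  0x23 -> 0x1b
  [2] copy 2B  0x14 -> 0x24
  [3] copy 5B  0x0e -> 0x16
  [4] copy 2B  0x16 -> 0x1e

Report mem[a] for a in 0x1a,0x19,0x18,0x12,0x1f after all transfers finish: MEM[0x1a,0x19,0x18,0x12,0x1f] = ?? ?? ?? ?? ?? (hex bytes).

#0 dst[0x0b+2] := {0x3a,0xa3}
#1 dst[0x1b+3] := {0xd7,0xc7,0x22}
#2 dst[0x24+2] := {0x60,0x92}
#3 dst[0x16+5] := {0x92,0x74,0x86,0x94,0xcc}
#4 dst[0x1e+2] := {0x92,0x74}
query mem[0x1a]=0xcc, mem[0x19]=0x94, mem[0x18]=0x86, mem[0x12]=0xcc, mem[0x1f]=0x74

MEM[0x1a,0x19,0x18,0x12,0x1f] = cc 94 86 cc 74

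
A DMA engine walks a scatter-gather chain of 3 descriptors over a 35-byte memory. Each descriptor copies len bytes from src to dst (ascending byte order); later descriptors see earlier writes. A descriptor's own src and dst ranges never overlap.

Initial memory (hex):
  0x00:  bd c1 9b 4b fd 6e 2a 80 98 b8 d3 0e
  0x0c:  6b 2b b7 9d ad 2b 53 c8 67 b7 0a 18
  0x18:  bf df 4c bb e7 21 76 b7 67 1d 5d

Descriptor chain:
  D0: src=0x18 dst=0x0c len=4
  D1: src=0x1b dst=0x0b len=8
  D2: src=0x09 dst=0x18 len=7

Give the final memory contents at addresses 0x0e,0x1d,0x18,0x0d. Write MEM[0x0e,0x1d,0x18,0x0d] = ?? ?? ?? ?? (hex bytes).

D0: mem[0x0c..0x0f] <- [bf df 4c bb]
D1: mem[0x0b..0x12] <- [bb e7 21 76 b7 67 1d 5d]
D2: mem[0x18..0x1e] <- [b8 d3 bb e7 21 76 b7]
query mem[0x0e]=0x76, mem[0x1d]=0x76, mem[0x18]=0xb8, mem[0x0d]=0x21

MEM[0x0e,0x1d,0x18,0x0d] = 76 76 b8 21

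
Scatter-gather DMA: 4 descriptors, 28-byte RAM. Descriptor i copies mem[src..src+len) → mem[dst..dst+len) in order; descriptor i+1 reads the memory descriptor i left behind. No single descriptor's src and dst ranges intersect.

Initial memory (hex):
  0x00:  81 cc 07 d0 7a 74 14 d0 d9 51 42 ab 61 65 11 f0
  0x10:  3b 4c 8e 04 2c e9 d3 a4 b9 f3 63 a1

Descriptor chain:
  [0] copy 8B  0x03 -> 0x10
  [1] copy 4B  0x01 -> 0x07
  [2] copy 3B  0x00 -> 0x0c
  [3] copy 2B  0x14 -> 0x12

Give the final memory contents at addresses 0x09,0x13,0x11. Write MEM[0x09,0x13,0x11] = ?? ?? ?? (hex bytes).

MEM[0x09,0x13,0x11] = d0 d9 7a

#0 dst[0x10+8] := {0xd0,0x7a,0x74,0x14,0xd0,0xd9,0x51,0x42}
#1 dst[0x07+4] := {0xcc,0x07,0xd0,0x7a}
#2 dst[0x0c+3] := {0x81,0xcc,0x07}
#3 dst[0x12+2] := {0xd0,0xd9}
query mem[0x09]=0xd0, mem[0x13]=0xd9, mem[0x11]=0x7a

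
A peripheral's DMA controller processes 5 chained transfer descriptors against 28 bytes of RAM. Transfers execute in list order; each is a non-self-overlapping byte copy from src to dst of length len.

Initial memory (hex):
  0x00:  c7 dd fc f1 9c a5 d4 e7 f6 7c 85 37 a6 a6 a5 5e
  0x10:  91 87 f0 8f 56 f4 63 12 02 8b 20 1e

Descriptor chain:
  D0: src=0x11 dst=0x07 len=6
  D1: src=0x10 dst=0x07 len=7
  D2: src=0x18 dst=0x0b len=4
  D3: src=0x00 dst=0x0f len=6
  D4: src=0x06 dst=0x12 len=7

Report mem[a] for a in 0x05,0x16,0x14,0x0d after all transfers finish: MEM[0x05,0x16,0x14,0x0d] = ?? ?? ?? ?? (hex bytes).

[0] 0x11->0x07 len=6 : 87 f0 8f 56 f4 63
[1] 0x10->0x07 len=7 : 91 87 f0 8f 56 f4 63
[2] 0x18->0x0b len=4 : 02 8b 20 1e
[3] 0x00->0x0f len=6 : c7 dd fc f1 9c a5
[4] 0x06->0x12 len=7 : d4 91 87 f0 8f 02 8b
query mem[0x05]=0xa5, mem[0x16]=0x8f, mem[0x14]=0x87, mem[0x0d]=0x20

MEM[0x05,0x16,0x14,0x0d] = a5 8f 87 20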